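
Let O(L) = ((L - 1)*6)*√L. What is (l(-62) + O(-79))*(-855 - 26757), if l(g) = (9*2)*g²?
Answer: -1910529504 + 13253760*I*√79 ≈ -1.9105e+9 + 1.178e+8*I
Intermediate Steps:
O(L) = √L*(-6 + 6*L) (O(L) = ((-1 + L)*6)*√L = (-6 + 6*L)*√L = √L*(-6 + 6*L))
l(g) = 18*g²
(l(-62) + O(-79))*(-855 - 26757) = (18*(-62)² + 6*√(-79)*(-1 - 79))*(-855 - 26757) = (18*3844 + 6*(I*√79)*(-80))*(-27612) = (69192 - 480*I*√79)*(-27612) = -1910529504 + 13253760*I*√79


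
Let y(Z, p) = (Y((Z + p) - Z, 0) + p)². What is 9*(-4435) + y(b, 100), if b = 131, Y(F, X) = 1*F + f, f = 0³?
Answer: 85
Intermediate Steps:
f = 0
Y(F, X) = F (Y(F, X) = 1*F + 0 = F + 0 = F)
y(Z, p) = 4*p² (y(Z, p) = (((Z + p) - Z) + p)² = (p + p)² = (2*p)² = 4*p²)
9*(-4435) + y(b, 100) = 9*(-4435) + 4*100² = -39915 + 4*10000 = -39915 + 40000 = 85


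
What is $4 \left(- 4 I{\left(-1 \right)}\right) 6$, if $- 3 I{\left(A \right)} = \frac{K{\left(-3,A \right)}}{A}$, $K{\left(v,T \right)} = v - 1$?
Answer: $128$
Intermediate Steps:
$K{\left(v,T \right)} = -1 + v$
$I{\left(A \right)} = \frac{4}{3 A}$ ($I{\left(A \right)} = - \frac{\left(-1 - 3\right) \frac{1}{A}}{3} = - \frac{\left(-4\right) \frac{1}{A}}{3} = \frac{4}{3 A}$)
$4 \left(- 4 I{\left(-1 \right)}\right) 6 = 4 \left(- 4 \frac{4}{3 \left(-1\right)}\right) 6 = 4 \left(- 4 \cdot \frac{4}{3} \left(-1\right)\right) 6 = 4 \left(\left(-4\right) \left(- \frac{4}{3}\right)\right) 6 = 4 \cdot \frac{16}{3} \cdot 6 = \frac{64}{3} \cdot 6 = 128$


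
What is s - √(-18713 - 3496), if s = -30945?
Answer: -30945 - I*√22209 ≈ -30945.0 - 149.03*I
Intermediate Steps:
s - √(-18713 - 3496) = -30945 - √(-18713 - 3496) = -30945 - √(-22209) = -30945 - I*√22209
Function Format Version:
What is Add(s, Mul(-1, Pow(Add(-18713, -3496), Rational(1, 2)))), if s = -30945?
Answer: Add(-30945, Mul(-1, I, Pow(22209, Rational(1, 2)))) ≈ Add(-30945., Mul(-149.03, I))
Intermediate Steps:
Add(s, Mul(-1, Pow(Add(-18713, -3496), Rational(1, 2)))) = Add(-30945, Mul(-1, Pow(Add(-18713, -3496), Rational(1, 2)))) = Add(-30945, Mul(-1, Pow(-22209, Rational(1, 2)))) = Add(-30945, Mul(-1, Mul(I, Pow(22209, Rational(1, 2))))) = Add(-30945, Mul(-1, I, Pow(22209, Rational(1, 2))))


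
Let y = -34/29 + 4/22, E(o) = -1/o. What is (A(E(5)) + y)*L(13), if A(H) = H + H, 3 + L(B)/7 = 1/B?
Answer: 589988/20735 ≈ 28.454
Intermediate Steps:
L(B) = -21 + 7/B
A(H) = 2*H
y = -316/319 (y = -34*1/29 + 4*(1/22) = -34/29 + 2/11 = -316/319 ≈ -0.99060)
(A(E(5)) + y)*L(13) = (2*(-1/5) - 316/319)*(-21 + 7/13) = (-2/5 - 316/319)*(-266/13) = -2218/1595*(-266/13) = 589988/20735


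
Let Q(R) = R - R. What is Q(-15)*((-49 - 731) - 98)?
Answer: 0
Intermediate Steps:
Q(R) = 0
Q(-15)*((-49 - 731) - 98) = 0*((-49 - 731) - 98) = 0*(-780 - 98) = 0*(-878) = 0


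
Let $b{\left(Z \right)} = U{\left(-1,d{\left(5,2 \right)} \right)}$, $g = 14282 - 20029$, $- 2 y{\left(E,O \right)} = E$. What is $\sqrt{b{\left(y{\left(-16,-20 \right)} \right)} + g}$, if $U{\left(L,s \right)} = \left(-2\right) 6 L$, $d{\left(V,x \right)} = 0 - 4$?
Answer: $i \sqrt{5735} \approx 75.73 i$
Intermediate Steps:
$y{\left(E,O \right)} = - \frac{E}{2}$
$d{\left(V,x \right)} = -4$ ($d{\left(V,x \right)} = 0 - 4 = -4$)
$U{\left(L,s \right)} = - 12 L$
$g = -5747$ ($g = 14282 - 20029 = -5747$)
$b{\left(Z \right)} = 12$ ($b{\left(Z \right)} = \left(-12\right) \left(-1\right) = 12$)
$\sqrt{b{\left(y{\left(-16,-20 \right)} \right)} + g} = \sqrt{12 - 5747} = \sqrt{-5735} = i \sqrt{5735}$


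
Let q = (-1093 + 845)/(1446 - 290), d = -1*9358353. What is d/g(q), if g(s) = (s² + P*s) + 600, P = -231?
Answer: -781619000913/54255502 ≈ -14406.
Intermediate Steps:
d = -9358353
q = -62/289 (q = -248/1156 = -248*1/1156 = -62/289 ≈ -0.21453)
g(s) = 600 + s² - 231*s (g(s) = (s² - 231*s) + 600 = 600 + s² - 231*s)
d/g(q) = -9358353/(600 + (-62/289)² - 231*(-62/289)) = -9358353/(600 + 3844/83521 + 14322/289) = -9358353/54255502/83521 = -9358353*83521/54255502 = -781619000913/54255502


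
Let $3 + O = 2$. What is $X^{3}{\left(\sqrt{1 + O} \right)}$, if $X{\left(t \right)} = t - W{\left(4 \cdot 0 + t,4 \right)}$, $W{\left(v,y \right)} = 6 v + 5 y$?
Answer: $-8000$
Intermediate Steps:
$O = -1$ ($O = -3 + 2 = -1$)
$W{\left(v,y \right)} = 5 y + 6 v$
$X{\left(t \right)} = -20 - 5 t$ ($X{\left(t \right)} = t - \left(5 \cdot 4 + 6 \left(4 \cdot 0 + t\right)\right) = t - \left(20 + 6 \left(0 + t\right)\right) = t - \left(20 + 6 t\right) = -20 - 5 t$)
$X^{3}{\left(\sqrt{1 + O} \right)} = \left(-20 - 5 \sqrt{1 - 1}\right)^{3} = \left(-20 - 5 \sqrt{0}\right)^{3} = \left(-20 - 0\right)^{3} = \left(-20 + 0\right)^{3} = \left(-20\right)^{3} = -8000$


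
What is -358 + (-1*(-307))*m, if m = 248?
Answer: 75778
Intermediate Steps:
-358 + (-1*(-307))*m = -358 - 1*(-307)*248 = -358 + 307*248 = -358 + 76136 = 75778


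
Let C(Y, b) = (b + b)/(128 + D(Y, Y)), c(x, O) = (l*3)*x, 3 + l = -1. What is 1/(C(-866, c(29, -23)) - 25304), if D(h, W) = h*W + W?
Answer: -374609/9479106484 ≈ -3.9519e-5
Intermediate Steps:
l = -4 (l = -3 - 1 = -4)
c(x, O) = -12*x (c(x, O) = (-4*3)*x = -12*x)
D(h, W) = W + W*h (D(h, W) = W*h + W = W + W*h)
C(Y, b) = 2*b/(128 + Y*(1 + Y)) (C(Y, b) = (b + b)/(128 + Y*(1 + Y)) = (2*b)/(128 + Y*(1 + Y)) = 2*b/(128 + Y*(1 + Y)))
1/(C(-866, c(29, -23)) - 25304) = 1/(2*(-12*29)/(128 - 866*(1 - 866)) - 25304) = 1/(2*(-348)/(128 - 866*(-865)) - 25304) = 1/(2*(-348)/(128 + 749090) - 25304) = 1/(2*(-348)/749218 - 25304) = 1/(2*(-348)*(1/749218) - 25304) = 1/(-348/374609 - 25304) = 1/(-9479106484/374609) = -374609/9479106484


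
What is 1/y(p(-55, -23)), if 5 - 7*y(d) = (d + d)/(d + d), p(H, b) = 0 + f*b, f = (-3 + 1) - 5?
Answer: 7/4 ≈ 1.7500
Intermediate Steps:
f = -7 (f = -2 - 5 = -7)
p(H, b) = -7*b (p(H, b) = 0 - 7*b = -7*b)
y(d) = 4/7 (y(d) = 5/7 - (d + d)/(7*(d + d)) = 5/7 - 2*d/(7*(2*d)) = 5/7 - 2*d*1/(2*d)/7 = 5/7 - ⅐*1 = 5/7 - ⅐ = 4/7)
1/y(p(-55, -23)) = 1/(4/7) = 7/4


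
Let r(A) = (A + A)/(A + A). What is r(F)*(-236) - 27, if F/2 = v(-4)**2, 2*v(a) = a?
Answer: -263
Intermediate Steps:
v(a) = a/2
F = 8 (F = 2*((1/2)*(-4))**2 = 2*(-2)**2 = 2*4 = 8)
r(A) = 1 (r(A) = (2*A)/((2*A)) = (2*A)*(1/(2*A)) = 1)
r(F)*(-236) - 27 = 1*(-236) - 27 = -236 - 27 = -263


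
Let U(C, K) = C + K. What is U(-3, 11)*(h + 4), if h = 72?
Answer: 608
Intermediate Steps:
U(-3, 11)*(h + 4) = (-3 + 11)*(72 + 4) = 8*76 = 608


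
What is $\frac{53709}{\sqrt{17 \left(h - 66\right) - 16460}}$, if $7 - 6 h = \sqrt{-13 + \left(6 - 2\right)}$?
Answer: $\frac{53709 \sqrt{6}}{\sqrt{-105373 - 51 i}} \approx 0.098077 + 405.28 i$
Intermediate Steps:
$h = \frac{7}{6} - \frac{i}{2}$ ($h = \frac{7}{6} - \frac{\sqrt{-13 + \left(6 - 2\right)}}{6} = \frac{7}{6} - \frac{\sqrt{-13 + 4}}{6} = \frac{7}{6} - \frac{\sqrt{-9}}{6} = \frac{7}{6} - \frac{3 i}{6} = \frac{7}{6} - \frac{i}{2} \approx 1.1667 - 0.5 i$)
$\frac{53709}{\sqrt{17 \left(h - 66\right) - 16460}} = \frac{53709}{\sqrt{17 \left(\left(\frac{7}{6} - \frac{i}{2}\right) - 66\right) - 16460}} = \frac{53709}{\sqrt{17 \left(- \frac{389}{6} - \frac{i}{2}\right) - 16460}} = \frac{53709}{\sqrt{\left(- \frac{6613}{6} - \frac{17 i}{2}\right) - 16460}} = \frac{53709}{\sqrt{- \frac{105373}{6} - \frac{17 i}{2}}}$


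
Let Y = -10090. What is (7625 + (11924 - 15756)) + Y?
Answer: -6297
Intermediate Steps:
(7625 + (11924 - 15756)) + Y = (7625 + (11924 - 15756)) - 10090 = (7625 - 3832) - 10090 = 3793 - 10090 = -6297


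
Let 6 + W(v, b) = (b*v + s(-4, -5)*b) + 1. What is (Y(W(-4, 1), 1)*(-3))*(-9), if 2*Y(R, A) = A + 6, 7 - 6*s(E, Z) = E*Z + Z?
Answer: 189/2 ≈ 94.500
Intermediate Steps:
s(E, Z) = 7/6 - Z/6 - E*Z/6 (s(E, Z) = 7/6 - (E*Z + Z)/6 = 7/6 - (Z + E*Z)/6 = 7/6 + (-Z/6 - E*Z/6) = 7/6 - Z/6 - E*Z/6)
W(v, b) = -5 - 4*b/3 + b*v (W(v, b) = -6 + ((b*v + (7/6 - ⅙*(-5) - ⅙*(-4)*(-5))*b) + 1) = -6 + ((b*v + (7/6 + ⅚ - 10/3)*b) + 1) = -6 + ((b*v - 4*b/3) + 1) = -6 + ((-4*b/3 + b*v) + 1) = -6 + (1 - 4*b/3 + b*v) = -5 - 4*b/3 + b*v)
Y(R, A) = 3 + A/2 (Y(R, A) = (A + 6)/2 = (6 + A)/2 = 3 + A/2)
(Y(W(-4, 1), 1)*(-3))*(-9) = ((3 + (½)*1)*(-3))*(-9) = ((3 + ½)*(-3))*(-9) = ((7/2)*(-3))*(-9) = -21/2*(-9) = 189/2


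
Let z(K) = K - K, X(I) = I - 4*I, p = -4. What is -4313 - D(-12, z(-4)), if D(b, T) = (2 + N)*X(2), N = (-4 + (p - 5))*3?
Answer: -4535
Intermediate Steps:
N = -39 (N = (-4 + (-4 - 5))*3 = (-4 - 9)*3 = -13*3 = -39)
X(I) = -3*I
z(K) = 0
D(b, T) = 222 (D(b, T) = (2 - 39)*(-3*2) = -37*(-6) = 222)
-4313 - D(-12, z(-4)) = -4313 - 1*222 = -4313 - 222 = -4535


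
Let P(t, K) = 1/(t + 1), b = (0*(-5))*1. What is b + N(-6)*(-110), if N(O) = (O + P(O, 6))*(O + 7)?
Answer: 682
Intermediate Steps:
b = 0 (b = 0*1 = 0)
P(t, K) = 1/(1 + t)
N(O) = (7 + O)*(O + 1/(1 + O)) (N(O) = (O + 1/(1 + O))*(O + 7) = (O + 1/(1 + O))*(7 + O) = (7 + O)*(O + 1/(1 + O)))
b + N(-6)*(-110) = 0 + ((7 - 6 - 6*(1 - 6)*(7 - 6))/(1 - 6))*(-110) = 0 + ((7 - 6 - 6*(-5)*1)/(-5))*(-110) = 0 - (7 - 6 + 30)/5*(-110) = 0 - ⅕*31*(-110) = 0 - 31/5*(-110) = 0 + 682 = 682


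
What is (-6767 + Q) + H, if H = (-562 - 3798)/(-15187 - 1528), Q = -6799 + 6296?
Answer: -24302738/3343 ≈ -7269.7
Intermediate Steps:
Q = -503
H = 872/3343 (H = -4360/(-16715) = -4360*(-1/16715) = 872/3343 ≈ 0.26084)
(-6767 + Q) + H = (-6767 - 503) + 872/3343 = -7270 + 872/3343 = -24302738/3343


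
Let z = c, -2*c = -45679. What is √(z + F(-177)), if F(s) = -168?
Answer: √90686/2 ≈ 150.57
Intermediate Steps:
c = 45679/2 (c = -½*(-45679) = 45679/2 ≈ 22840.)
z = 45679/2 ≈ 22840.
√(z + F(-177)) = √(45679/2 - 168) = √(45343/2) = √90686/2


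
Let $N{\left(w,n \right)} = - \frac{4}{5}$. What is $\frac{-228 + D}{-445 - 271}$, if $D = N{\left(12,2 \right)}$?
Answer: $\frac{286}{895} \approx 0.31955$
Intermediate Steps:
$N{\left(w,n \right)} = - \frac{4}{5}$ ($N{\left(w,n \right)} = \left(-4\right) \frac{1}{5} = - \frac{4}{5}$)
$D = - \frac{4}{5} \approx -0.8$
$\frac{-228 + D}{-445 - 271} = \frac{-228 - \frac{4}{5}}{-445 - 271} = - \frac{1144}{5 \left(-716\right)} = \left(- \frac{1144}{5}\right) \left(- \frac{1}{716}\right) = \frac{286}{895}$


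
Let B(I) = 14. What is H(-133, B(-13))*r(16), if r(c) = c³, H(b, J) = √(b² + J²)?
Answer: 28672*√365 ≈ 5.4778e+5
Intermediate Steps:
H(b, J) = √(J² + b²)
H(-133, B(-13))*r(16) = √(14² + (-133)²)*16³ = √(196 + 17689)*4096 = √17885*4096 = (7*√365)*4096 = 28672*√365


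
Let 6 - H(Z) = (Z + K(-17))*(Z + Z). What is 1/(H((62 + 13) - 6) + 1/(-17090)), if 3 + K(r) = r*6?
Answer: 17090/85005659 ≈ 0.00020105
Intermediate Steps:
K(r) = -3 + 6*r (K(r) = -3 + r*6 = -3 + 6*r)
H(Z) = 6 - 2*Z*(-105 + Z) (H(Z) = 6 - (Z + (-3 + 6*(-17)))*(Z + Z) = 6 - (Z + (-3 - 102))*2*Z = 6 - (Z - 105)*2*Z = 6 - (-105 + Z)*2*Z = 6 - 2*Z*(-105 + Z))
1/(H((62 + 13) - 6) + 1/(-17090)) = 1/((6 - 2*((62 + 13) - 6)**2 + 210*((62 + 13) - 6)) + 1/(-17090)) = 1/((6 - 2*(75 - 6)**2 + 210*(75 - 6)) - 1/17090) = 1/((6 - 2*69**2 + 210*69) - 1/17090) = 1/((6 - 2*4761 + 14490) - 1/17090) = 1/((6 - 9522 + 14490) - 1/17090) = 1/(4974 - 1/17090) = 1/(85005659/17090) = 17090/85005659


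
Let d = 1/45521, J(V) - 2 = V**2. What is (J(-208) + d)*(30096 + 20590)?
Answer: 99826664298682/45521 ≈ 2.1930e+9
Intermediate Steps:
J(V) = 2 + V**2
d = 1/45521 ≈ 2.1968e-5
(J(-208) + d)*(30096 + 20590) = ((2 + (-208)**2) + 1/45521)*(30096 + 20590) = ((2 + 43264) + 1/45521)*50686 = (43266 + 1/45521)*50686 = (1969511587/45521)*50686 = 99826664298682/45521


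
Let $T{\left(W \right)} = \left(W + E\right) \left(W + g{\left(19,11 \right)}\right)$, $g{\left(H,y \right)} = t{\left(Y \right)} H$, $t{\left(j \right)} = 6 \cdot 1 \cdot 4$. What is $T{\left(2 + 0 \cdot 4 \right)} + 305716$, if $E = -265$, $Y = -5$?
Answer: $185262$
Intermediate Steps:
$t{\left(j \right)} = 24$ ($t{\left(j \right)} = 6 \cdot 4 = 24$)
$g{\left(H,y \right)} = 24 H$
$T{\left(W \right)} = \left(-265 + W\right) \left(456 + W\right)$ ($T{\left(W \right)} = \left(W - 265\right) \left(W + 24 \cdot 19\right) = \left(-265 + W\right) \left(W + 456\right) = \left(-265 + W\right) \left(456 + W\right)$)
$T{\left(2 + 0 \cdot 4 \right)} + 305716 = \left(-120840 + \left(2 + 0 \cdot 4\right)^{2} + 191 \left(2 + 0 \cdot 4\right)\right) + 305716 = \left(-120840 + \left(2 + 0\right)^{2} + 191 \left(2 + 0\right)\right) + 305716 = \left(-120840 + 2^{2} + 191 \cdot 2\right) + 305716 = \left(-120840 + 4 + 382\right) + 305716 = -120454 + 305716 = 185262$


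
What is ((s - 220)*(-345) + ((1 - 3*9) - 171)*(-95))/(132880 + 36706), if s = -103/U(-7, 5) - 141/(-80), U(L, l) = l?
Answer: 1617823/2713376 ≈ 0.59624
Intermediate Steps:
s = -1507/80 (s = -103/5 - 141/(-80) = -103*⅕ - 141*(-1/80) = -103/5 + 141/80 = -1507/80 ≈ -18.837)
((s - 220)*(-345) + ((1 - 3*9) - 171)*(-95))/(132880 + 36706) = ((-1507/80 - 220)*(-345) + ((1 - 3*9) - 171)*(-95))/(132880 + 36706) = (-19107/80*(-345) + ((1 - 27) - 171)*(-95))/169586 = (1318383/16 + (-26 - 171)*(-95))*(1/169586) = (1318383/16 - 197*(-95))*(1/169586) = (1318383/16 + 18715)*(1/169586) = (1617823/16)*(1/169586) = 1617823/2713376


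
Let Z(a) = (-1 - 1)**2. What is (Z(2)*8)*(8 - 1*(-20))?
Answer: 896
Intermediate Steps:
Z(a) = 4 (Z(a) = (-2)**2 = 4)
(Z(2)*8)*(8 - 1*(-20)) = (4*8)*(8 - 1*(-20)) = 32*(8 + 20) = 32*28 = 896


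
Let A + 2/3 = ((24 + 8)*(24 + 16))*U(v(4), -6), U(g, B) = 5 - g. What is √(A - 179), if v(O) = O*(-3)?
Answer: √194223/3 ≈ 146.90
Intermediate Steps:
v(O) = -3*O
A = 65278/3 (A = -⅔ + ((24 + 8)*(24 + 16))*(5 - (-3)*4) = -⅔ + (32*40)*(5 - 1*(-12)) = -⅔ + 1280*(5 + 12) = -⅔ + 1280*17 = -⅔ + 21760 = 65278/3 ≈ 21759.)
√(A - 179) = √(65278/3 - 179) = √(64741/3) = √194223/3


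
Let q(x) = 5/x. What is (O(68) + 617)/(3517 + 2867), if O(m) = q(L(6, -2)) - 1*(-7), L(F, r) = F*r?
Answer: 1069/10944 ≈ 0.097679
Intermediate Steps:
O(m) = 79/12 (O(m) = 5/((6*(-2))) - 1*(-7) = 5/(-12) + 7 = 5*(-1/12) + 7 = -5/12 + 7 = 79/12)
(O(68) + 617)/(3517 + 2867) = (79/12 + 617)/(3517 + 2867) = (7483/12)/6384 = (7483/12)*(1/6384) = 1069/10944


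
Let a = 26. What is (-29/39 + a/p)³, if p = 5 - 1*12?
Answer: -1802485313/20346417 ≈ -88.590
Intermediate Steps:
p = -7 (p = 5 - 12 = -7)
(-29/39 + a/p)³ = (-29/39 + 26/(-7))³ = (-29*1/39 + 26*(-⅐))³ = (-29/39 - 26/7)³ = (-1217/273)³ = -1802485313/20346417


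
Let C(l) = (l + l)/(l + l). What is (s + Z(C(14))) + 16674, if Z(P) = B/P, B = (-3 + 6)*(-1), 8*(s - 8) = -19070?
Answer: 57181/4 ≈ 14295.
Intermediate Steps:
s = -9503/4 (s = 8 + (1/8)*(-19070) = 8 - 9535/4 = -9503/4 ≈ -2375.8)
C(l) = 1 (C(l) = (2*l)/((2*l)) = (2*l)*(1/(2*l)) = 1)
B = -3 (B = 3*(-1) = -3)
Z(P) = -3/P
(s + Z(C(14))) + 16674 = (-9503/4 - 3/1) + 16674 = (-9503/4 - 3*1) + 16674 = (-9503/4 - 3) + 16674 = -9515/4 + 16674 = 57181/4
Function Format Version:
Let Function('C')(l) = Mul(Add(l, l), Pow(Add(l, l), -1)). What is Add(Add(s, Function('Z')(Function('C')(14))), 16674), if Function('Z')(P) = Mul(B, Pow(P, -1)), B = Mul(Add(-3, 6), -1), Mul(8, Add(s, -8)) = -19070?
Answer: Rational(57181, 4) ≈ 14295.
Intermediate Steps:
s = Rational(-9503, 4) (s = Add(8, Mul(Rational(1, 8), -19070)) = Add(8, Rational(-9535, 4)) = Rational(-9503, 4) ≈ -2375.8)
Function('C')(l) = 1 (Function('C')(l) = Mul(Mul(2, l), Pow(Mul(2, l), -1)) = Mul(Mul(2, l), Mul(Rational(1, 2), Pow(l, -1))) = 1)
B = -3 (B = Mul(3, -1) = -3)
Function('Z')(P) = Mul(-3, Pow(P, -1))
Add(Add(s, Function('Z')(Function('C')(14))), 16674) = Add(Add(Rational(-9503, 4), Mul(-3, Pow(1, -1))), 16674) = Add(Add(Rational(-9503, 4), Mul(-3, 1)), 16674) = Add(Add(Rational(-9503, 4), -3), 16674) = Add(Rational(-9515, 4), 16674) = Rational(57181, 4)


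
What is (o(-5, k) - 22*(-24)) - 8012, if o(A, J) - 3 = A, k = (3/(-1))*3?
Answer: -7486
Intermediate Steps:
k = -9 (k = -1*3*3 = -3*3 = -9)
o(A, J) = 3 + A
(o(-5, k) - 22*(-24)) - 8012 = ((3 - 5) - 22*(-24)) - 8012 = (-2 + 528) - 8012 = 526 - 8012 = -7486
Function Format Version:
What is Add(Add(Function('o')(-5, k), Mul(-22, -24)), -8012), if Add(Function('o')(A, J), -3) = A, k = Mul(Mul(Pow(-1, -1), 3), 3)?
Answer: -7486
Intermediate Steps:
k = -9 (k = Mul(Mul(-1, 3), 3) = Mul(-3, 3) = -9)
Function('o')(A, J) = Add(3, A)
Add(Add(Function('o')(-5, k), Mul(-22, -24)), -8012) = Add(Add(Add(3, -5), Mul(-22, -24)), -8012) = Add(Add(-2, 528), -8012) = Add(526, -8012) = -7486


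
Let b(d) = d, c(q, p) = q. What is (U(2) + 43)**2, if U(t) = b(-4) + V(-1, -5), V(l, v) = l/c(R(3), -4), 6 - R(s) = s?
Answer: 13456/9 ≈ 1495.1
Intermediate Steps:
R(s) = 6 - s
V(l, v) = l/3 (V(l, v) = l/(6 - 1*3) = l/(6 - 3) = l/3)
U(t) = -13/3 (U(t) = -4 + (1/3)*(-1) = -4 - 1/3 = -13/3)
(U(2) + 43)**2 = (-13/3 + 43)**2 = (116/3)**2 = 13456/9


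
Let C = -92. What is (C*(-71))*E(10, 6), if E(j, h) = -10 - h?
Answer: -104512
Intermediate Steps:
(C*(-71))*E(10, 6) = (-92*(-71))*(-10 - 1*6) = 6532*(-10 - 6) = 6532*(-16) = -104512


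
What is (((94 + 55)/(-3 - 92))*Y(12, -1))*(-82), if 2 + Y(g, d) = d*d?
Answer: -12218/95 ≈ -128.61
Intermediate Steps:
Y(g, d) = -2 + d**2 (Y(g, d) = -2 + d*d = -2 + d**2)
(((94 + 55)/(-3 - 92))*Y(12, -1))*(-82) = (((94 + 55)/(-3 - 92))*(-2 + (-1)**2))*(-82) = ((149/(-95))*(-2 + 1))*(-82) = ((149*(-1/95))*(-1))*(-82) = -149/95*(-1)*(-82) = (149/95)*(-82) = -12218/95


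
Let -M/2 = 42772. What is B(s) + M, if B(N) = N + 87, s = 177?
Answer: -85280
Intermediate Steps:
M = -85544 (M = -2*42772 = -85544)
B(N) = 87 + N
B(s) + M = (87 + 177) - 85544 = 264 - 85544 = -85280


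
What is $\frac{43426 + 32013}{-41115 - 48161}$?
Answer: $- \frac{75439}{89276} \approx -0.84501$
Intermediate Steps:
$\frac{43426 + 32013}{-41115 - 48161} = \frac{75439}{-89276} = 75439 \left(- \frac{1}{89276}\right) = - \frac{75439}{89276}$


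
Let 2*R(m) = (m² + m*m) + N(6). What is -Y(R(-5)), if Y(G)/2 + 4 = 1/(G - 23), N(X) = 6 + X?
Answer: 31/4 ≈ 7.7500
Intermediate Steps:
R(m) = 6 + m² (R(m) = ((m² + m*m) + (6 + 6))/2 = ((m² + m²) + 12)/2 = (2*m² + 12)/2 = (12 + 2*m²)/2 = 6 + m²)
Y(G) = -8 + 2/(-23 + G) (Y(G) = -8 + 2/(G - 23) = -8 + 2/(-23 + G))
-Y(R(-5)) = -2*(93 - 4*(6 + (-5)²))/(-23 + (6 + (-5)²)) = -2*(93 - 4*(6 + 25))/(-23 + (6 + 25)) = -2*(93 - 4*31)/(-23 + 31) = -2*(93 - 124)/8 = -2*(-31)/8 = -1*(-31/4) = 31/4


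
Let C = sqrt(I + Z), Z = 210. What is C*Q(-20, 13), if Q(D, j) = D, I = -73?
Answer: -20*sqrt(137) ≈ -234.09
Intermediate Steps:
C = sqrt(137) (C = sqrt(-73 + 210) = sqrt(137) ≈ 11.705)
C*Q(-20, 13) = sqrt(137)*(-20) = -20*sqrt(137)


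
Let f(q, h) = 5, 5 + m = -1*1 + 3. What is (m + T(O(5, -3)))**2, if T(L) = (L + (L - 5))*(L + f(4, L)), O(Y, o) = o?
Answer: 625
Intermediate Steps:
m = -3 (m = -5 + (-1*1 + 3) = -5 + (-1 + 3) = -5 + 2 = -3)
T(L) = (-5 + 2*L)*(5 + L) (T(L) = (L + (L - 5))*(L + 5) = (L + (-5 + L))*(5 + L) = (-5 + 2*L)*(5 + L))
(m + T(O(5, -3)))**2 = (-3 + (-25 + 2*(-3)**2 + 5*(-3)))**2 = (-3 + (-25 + 2*9 - 15))**2 = (-3 + (-25 + 18 - 15))**2 = (-3 - 22)**2 = (-25)**2 = 625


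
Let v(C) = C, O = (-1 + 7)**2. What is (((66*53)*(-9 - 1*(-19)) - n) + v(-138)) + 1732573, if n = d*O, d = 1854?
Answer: 1700671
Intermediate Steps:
O = 36 (O = 6**2 = 36)
n = 66744 (n = 1854*36 = 66744)
(((66*53)*(-9 - 1*(-19)) - n) + v(-138)) + 1732573 = (((66*53)*(-9 - 1*(-19)) - 1*66744) - 138) + 1732573 = ((3498*(-9 + 19) - 66744) - 138) + 1732573 = ((3498*10 - 66744) - 138) + 1732573 = ((34980 - 66744) - 138) + 1732573 = (-31764 - 138) + 1732573 = -31902 + 1732573 = 1700671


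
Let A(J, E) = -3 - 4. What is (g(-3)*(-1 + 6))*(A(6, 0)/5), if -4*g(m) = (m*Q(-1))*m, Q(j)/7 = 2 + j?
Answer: 441/4 ≈ 110.25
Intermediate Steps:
Q(j) = 14 + 7*j (Q(j) = 7*(2 + j) = 14 + 7*j)
g(m) = -7*m²/4 (g(m) = -m*(14 + 7*(-1))*m/4 = -m*(14 - 7)*m/4 = -m*7*m/4 = -7*m*m/4 = -7*m²/4)
A(J, E) = -7
(g(-3)*(-1 + 6))*(A(6, 0)/5) = ((-7/4*(-3)²)*(-1 + 6))*(-7/5) = (-7/4*9*5)*(-7*⅕) = -63/4*5*(-7/5) = -315/4*(-7/5) = 441/4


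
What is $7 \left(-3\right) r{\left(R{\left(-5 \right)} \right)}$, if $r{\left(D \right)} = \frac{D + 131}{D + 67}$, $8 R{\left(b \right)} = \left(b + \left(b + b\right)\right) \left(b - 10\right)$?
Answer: $- \frac{26733}{761} \approx -35.129$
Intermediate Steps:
$R{\left(b \right)} = \frac{3 b \left(-10 + b\right)}{8}$ ($R{\left(b \right)} = \frac{\left(b + \left(b + b\right)\right) \left(b - 10\right)}{8} = \frac{\left(b + 2 b\right) \left(-10 + b\right)}{8} = \frac{3 b \left(-10 + b\right)}{8}$)
$r{\left(D \right)} = \frac{131 + D}{67 + D}$
$7 \left(-3\right) r{\left(R{\left(-5 \right)} \right)} = 7 \left(-3\right) \frac{131 + \frac{3}{8} \left(-5\right) \left(-10 - 5\right)}{67 + \frac{3}{8} \left(-5\right) \left(-10 - 5\right)} = - 21 \frac{131 + \frac{3}{8} \left(-5\right) \left(-15\right)}{67 + \frac{3}{8} \left(-5\right) \left(-15\right)} = - 21 \frac{131 + \frac{225}{8}}{67 + \frac{225}{8}} = - 21 \frac{1}{\frac{761}{8}} \cdot \frac{1273}{8} = - 21 \cdot \frac{8}{761} \cdot \frac{1273}{8} = \left(-21\right) \frac{1273}{761} = - \frac{26733}{761}$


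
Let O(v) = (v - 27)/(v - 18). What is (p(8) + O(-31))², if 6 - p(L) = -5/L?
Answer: 9369721/153664 ≈ 60.975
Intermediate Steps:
p(L) = 6 + 5/L (p(L) = 6 - (-5)/L = 6 + 5/L)
O(v) = (-27 + v)/(-18 + v)
(p(8) + O(-31))² = ((6 + 5/8) + (-27 - 31)/(-18 - 31))² = ((6 + 5*(⅛)) - 58/(-49))² = ((6 + 5/8) - 1/49*(-58))² = (53/8 + 58/49)² = (3061/392)² = 9369721/153664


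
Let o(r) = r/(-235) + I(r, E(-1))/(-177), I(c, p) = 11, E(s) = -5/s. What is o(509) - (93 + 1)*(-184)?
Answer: 719334442/41595 ≈ 17294.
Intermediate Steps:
o(r) = -11/177 - r/235 (o(r) = r/(-235) + 11/(-177) = r*(-1/235) + 11*(-1/177) = -r/235 - 11/177 = -11/177 - r/235)
o(509) - (93 + 1)*(-184) = (-11/177 - 1/235*509) - (93 + 1)*(-184) = (-11/177 - 509/235) - 94*(-184) = -92678/41595 - 1*(-17296) = -92678/41595 + 17296 = 719334442/41595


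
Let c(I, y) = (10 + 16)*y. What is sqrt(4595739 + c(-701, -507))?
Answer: 3*sqrt(509173) ≈ 2140.7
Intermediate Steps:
c(I, y) = 26*y
sqrt(4595739 + c(-701, -507)) = sqrt(4595739 + 26*(-507)) = sqrt(4595739 - 13182) = sqrt(4582557) = 3*sqrt(509173)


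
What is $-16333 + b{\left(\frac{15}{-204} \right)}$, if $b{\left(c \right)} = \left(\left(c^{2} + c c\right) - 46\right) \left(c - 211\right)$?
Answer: $- \frac{1041697497}{157216} \approx -6625.9$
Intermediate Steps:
$b{\left(c \right)} = \left(-211 + c\right) \left(-46 + 2 c^{2}\right)$ ($b{\left(c \right)} = \left(\left(c^{2} + c^{2}\right) - 46\right) \left(-211 + c\right) = \left(2 c^{2} - 46\right) \left(-211 + c\right) = \left(-46 + 2 c^{2}\right) \left(-211 + c\right) = \left(-211 + c\right) \left(-46 + 2 c^{2}\right)$)
$-16333 + b{\left(\frac{15}{-204} \right)} = -16333 + \left(9706 - 422 \left(\frac{15}{-204}\right)^{2} - 46 \frac{15}{-204} + 2 \left(\frac{15}{-204}\right)^{3}\right) = -16333 + \left(9706 - 422 \left(15 \left(- \frac{1}{204}\right)\right)^{2} - 46 \cdot 15 \left(- \frac{1}{204}\right) + 2 \left(15 \left(- \frac{1}{204}\right)\right)^{3}\right) = -16333 + \left(9706 - 422 \left(- \frac{5}{68}\right)^{2} - - \frac{115}{34} + 2 \left(- \frac{5}{68}\right)^{3}\right) = -16333 + \left(9706 - \frac{5275}{2312} + \frac{115}{34} + 2 \left(- \frac{125}{314432}\right)\right) = -16333 + \left(9706 - \frac{5275}{2312} + \frac{115}{34} - \frac{125}{157216}\right) = -16333 + \frac{1526111431}{157216} = - \frac{1041697497}{157216}$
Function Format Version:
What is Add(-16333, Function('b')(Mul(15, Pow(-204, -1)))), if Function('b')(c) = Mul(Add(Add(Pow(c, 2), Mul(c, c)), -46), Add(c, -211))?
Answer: Rational(-1041697497, 157216) ≈ -6625.9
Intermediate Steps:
Function('b')(c) = Mul(Add(-211, c), Add(-46, Mul(2, Pow(c, 2)))) (Function('b')(c) = Mul(Add(Add(Pow(c, 2), Pow(c, 2)), -46), Add(-211, c)) = Mul(Add(Mul(2, Pow(c, 2)), -46), Add(-211, c)) = Mul(Add(-46, Mul(2, Pow(c, 2))), Add(-211, c)) = Mul(Add(-211, c), Add(-46, Mul(2, Pow(c, 2)))))
Add(-16333, Function('b')(Mul(15, Pow(-204, -1)))) = Add(-16333, Add(9706, Mul(-422, Pow(Mul(15, Pow(-204, -1)), 2)), Mul(-46, Mul(15, Pow(-204, -1))), Mul(2, Pow(Mul(15, Pow(-204, -1)), 3)))) = Add(-16333, Add(9706, Mul(-422, Pow(Mul(15, Rational(-1, 204)), 2)), Mul(-46, Mul(15, Rational(-1, 204))), Mul(2, Pow(Mul(15, Rational(-1, 204)), 3)))) = Add(-16333, Add(9706, Mul(-422, Pow(Rational(-5, 68), 2)), Mul(-46, Rational(-5, 68)), Mul(2, Pow(Rational(-5, 68), 3)))) = Add(-16333, Add(9706, Mul(-422, Rational(25, 4624)), Rational(115, 34), Mul(2, Rational(-125, 314432)))) = Add(-16333, Add(9706, Rational(-5275, 2312), Rational(115, 34), Rational(-125, 157216))) = Add(-16333, Rational(1526111431, 157216)) = Rational(-1041697497, 157216)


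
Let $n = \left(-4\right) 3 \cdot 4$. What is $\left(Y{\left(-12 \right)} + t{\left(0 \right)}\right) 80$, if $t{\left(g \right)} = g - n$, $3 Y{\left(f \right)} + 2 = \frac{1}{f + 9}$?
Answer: $\frac{34000}{9} \approx 3777.8$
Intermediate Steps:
$n = -48$ ($n = \left(-12\right) 4 = -48$)
$Y{\left(f \right)} = - \frac{2}{3} + \frac{1}{3 \left(9 + f\right)}$ ($Y{\left(f \right)} = - \frac{2}{3} + \frac{1}{3 \left(f + 9\right)} = - \frac{2}{3} + \frac{1}{3 \left(9 + f\right)}$)
$t{\left(g \right)} = 48 + g$ ($t{\left(g \right)} = g - -48 = g + 48 = 48 + g$)
$\left(Y{\left(-12 \right)} + t{\left(0 \right)}\right) 80 = \left(\frac{-17 - -24}{3 \left(9 - 12\right)} + \left(48 + 0\right)\right) 80 = \left(\frac{-17 + 24}{3 \left(-3\right)} + 48\right) 80 = \left(\frac{1}{3} \left(- \frac{1}{3}\right) 7 + 48\right) 80 = \left(- \frac{7}{9} + 48\right) 80 = \frac{425}{9} \cdot 80 = \frac{34000}{9}$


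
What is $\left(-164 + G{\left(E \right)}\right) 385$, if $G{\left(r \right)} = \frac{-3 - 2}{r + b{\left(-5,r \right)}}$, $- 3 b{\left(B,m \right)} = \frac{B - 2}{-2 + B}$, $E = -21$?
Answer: $- \frac{4035185}{64} \approx -63050.0$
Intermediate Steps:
$b{\left(B,m \right)} = - \frac{1}{3}$ ($b{\left(B,m \right)} = - \frac{\left(B - 2\right) \frac{1}{-2 + B}}{3} = - \frac{\left(-2 + B\right) \frac{1}{-2 + B}}{3} = \left(- \frac{1}{3}\right) 1 = - \frac{1}{3}$)
$G{\left(r \right)} = - \frac{5}{- \frac{1}{3} + r}$ ($G{\left(r \right)} = \frac{-3 - 2}{r - \frac{1}{3}} = - \frac{5}{- \frac{1}{3} + r}$)
$\left(-164 + G{\left(E \right)}\right) 385 = \left(-164 - \frac{15}{-1 + 3 \left(-21\right)}\right) 385 = \left(-164 - \frac{15}{-1 - 63}\right) 385 = \left(-164 - \frac{15}{-64}\right) 385 = \left(-164 - - \frac{15}{64}\right) 385 = \left(-164 + \frac{15}{64}\right) 385 = \left(- \frac{10481}{64}\right) 385 = - \frac{4035185}{64}$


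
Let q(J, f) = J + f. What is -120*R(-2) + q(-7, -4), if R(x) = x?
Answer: 229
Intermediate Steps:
-120*R(-2) + q(-7, -4) = -120*(-2) + (-7 - 4) = 240 - 11 = 229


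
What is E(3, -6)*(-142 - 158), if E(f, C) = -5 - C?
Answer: -300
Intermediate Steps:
E(3, -6)*(-142 - 158) = (-5 - 1*(-6))*(-142 - 158) = (-5 + 6)*(-300) = 1*(-300) = -300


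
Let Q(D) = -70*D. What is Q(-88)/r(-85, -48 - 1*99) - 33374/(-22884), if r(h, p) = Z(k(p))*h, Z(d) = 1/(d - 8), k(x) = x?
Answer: 2185247999/194514 ≈ 11234.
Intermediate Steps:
Z(d) = 1/(-8 + d)
r(h, p) = h/(-8 + p)
Q(-88)/r(-85, -48 - 1*99) - 33374/(-22884) = (-70*(-88))/((-85/(-8 + (-48 - 1*99)))) - 33374/(-22884) = 6160/((-85/(-8 + (-48 - 99)))) - 33374*(-1/22884) = 6160/((-85/(-8 - 147))) + 16687/11442 = 6160/((-85/(-155))) + 16687/11442 = 6160/((-85*(-1/155))) + 16687/11442 = 6160/(17/31) + 16687/11442 = 6160*(31/17) + 16687/11442 = 190960/17 + 16687/11442 = 2185247999/194514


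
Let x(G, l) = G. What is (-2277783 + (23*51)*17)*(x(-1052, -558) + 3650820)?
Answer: -8240599480656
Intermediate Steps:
(-2277783 + (23*51)*17)*(x(-1052, -558) + 3650820) = (-2277783 + (23*51)*17)*(-1052 + 3650820) = (-2277783 + 1173*17)*3649768 = (-2277783 + 19941)*3649768 = -2257842*3649768 = -8240599480656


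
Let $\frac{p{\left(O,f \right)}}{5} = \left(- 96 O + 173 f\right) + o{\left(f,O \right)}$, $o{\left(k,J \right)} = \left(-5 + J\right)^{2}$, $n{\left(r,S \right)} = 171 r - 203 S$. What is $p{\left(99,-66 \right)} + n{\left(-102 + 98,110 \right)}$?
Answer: $-83444$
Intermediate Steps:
$n{\left(r,S \right)} = - 203 S + 171 r$
$p{\left(O,f \right)} = - 480 O + 5 \left(-5 + O\right)^{2} + 865 f$ ($p{\left(O,f \right)} = 5 \left(\left(- 96 O + 173 f\right) + \left(-5 + O\right)^{2}\right) = 5 \left(\left(-5 + O\right)^{2} - 96 O + 173 f\right) = - 480 O + 5 \left(-5 + O\right)^{2} + 865 f$)
$p{\left(99,-66 \right)} + n{\left(-102 + 98,110 \right)} = \left(\left(-480\right) 99 + 5 \left(-5 + 99\right)^{2} + 865 \left(-66\right)\right) + \left(\left(-203\right) 110 + 171 \left(-102 + 98\right)\right) = \left(-47520 + 5 \cdot 94^{2} - 57090\right) + \left(-22330 + 171 \left(-4\right)\right) = \left(-47520 + 5 \cdot 8836 - 57090\right) - 23014 = \left(-47520 + 44180 - 57090\right) - 23014 = -60430 - 23014 = -83444$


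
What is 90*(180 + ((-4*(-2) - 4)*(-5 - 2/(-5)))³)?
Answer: -13611384/25 ≈ -5.4446e+5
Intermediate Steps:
90*(180 + ((-4*(-2) - 4)*(-5 - 2/(-5)))³) = 90*(180 + ((8 - 4)*(-5 - 2*(-⅕)))³) = 90*(180 + (4*(-5 + ⅖))³) = 90*(180 + (4*(-23/5))³) = 90*(180 + (-92/5)³) = 90*(180 - 778688/125) = 90*(-756188/125) = -13611384/25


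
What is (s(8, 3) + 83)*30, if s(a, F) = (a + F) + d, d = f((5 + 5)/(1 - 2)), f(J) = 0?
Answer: 2820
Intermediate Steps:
d = 0
s(a, F) = F + a (s(a, F) = (a + F) + 0 = (F + a) + 0 = F + a)
(s(8, 3) + 83)*30 = ((3 + 8) + 83)*30 = (11 + 83)*30 = 94*30 = 2820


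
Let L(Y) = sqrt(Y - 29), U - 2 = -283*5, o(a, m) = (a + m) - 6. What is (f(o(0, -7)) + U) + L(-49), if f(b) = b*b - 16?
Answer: -1260 + I*sqrt(78) ≈ -1260.0 + 8.8318*I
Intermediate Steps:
o(a, m) = -6 + a + m
f(b) = -16 + b**2 (f(b) = b**2 - 16 = -16 + b**2)
U = -1413 (U = 2 - 283*5 = 2 - 1415 = -1413)
L(Y) = sqrt(-29 + Y)
(f(o(0, -7)) + U) + L(-49) = ((-16 + (-6 + 0 - 7)**2) - 1413) + sqrt(-29 - 49) = ((-16 + (-13)**2) - 1413) + sqrt(-78) = ((-16 + 169) - 1413) + I*sqrt(78) = (153 - 1413) + I*sqrt(78) = -1260 + I*sqrt(78)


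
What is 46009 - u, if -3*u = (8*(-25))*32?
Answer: 131627/3 ≈ 43876.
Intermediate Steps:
u = 6400/3 (u = -8*(-25)*32/3 = -(-200)*32/3 = -⅓*(-6400) = 6400/3 ≈ 2133.3)
46009 - u = 46009 - 1*6400/3 = 46009 - 6400/3 = 131627/3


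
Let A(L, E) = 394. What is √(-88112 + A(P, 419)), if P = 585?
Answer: I*√87718 ≈ 296.17*I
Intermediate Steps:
√(-88112 + A(P, 419)) = √(-88112 + 394) = √(-87718) = I*√87718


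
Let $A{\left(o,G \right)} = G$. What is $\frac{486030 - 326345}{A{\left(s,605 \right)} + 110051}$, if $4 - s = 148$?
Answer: $\frac{159685}{110656} \approx 1.4431$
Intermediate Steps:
$s = -144$ ($s = 4 - 148 = -144$)
$\frac{486030 - 326345}{A{\left(s,605 \right)} + 110051} = \frac{486030 - 326345}{605 + 110051} = \frac{159685}{110656}$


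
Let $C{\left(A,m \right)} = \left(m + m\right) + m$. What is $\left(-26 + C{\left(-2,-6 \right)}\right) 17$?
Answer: $-748$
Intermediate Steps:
$C{\left(A,m \right)} = 3 m$ ($C{\left(A,m \right)} = 2 m + m = 3 m$)
$\left(-26 + C{\left(-2,-6 \right)}\right) 17 = \left(-26 + 3 \left(-6\right)\right) 17 = \left(-26 - 18\right) 17 = \left(-44\right) 17 = -748$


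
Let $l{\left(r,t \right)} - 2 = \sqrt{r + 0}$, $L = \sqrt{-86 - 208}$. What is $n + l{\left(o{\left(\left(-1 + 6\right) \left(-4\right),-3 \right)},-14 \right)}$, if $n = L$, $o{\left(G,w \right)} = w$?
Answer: $2 + i \sqrt{3} + 7 i \sqrt{6} \approx 2.0 + 18.878 i$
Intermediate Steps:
$L = 7 i \sqrt{6}$ ($L = \sqrt{-294} = 7 i \sqrt{6} \approx 17.146 i$)
$n = 7 i \sqrt{6} \approx 17.146 i$
$l{\left(r,t \right)} = 2 + \sqrt{r}$ ($l{\left(r,t \right)} = 2 + \sqrt{r + 0} = 2 + \sqrt{r}$)
$n + l{\left(o{\left(\left(-1 + 6\right) \left(-4\right),-3 \right)},-14 \right)} = 7 i \sqrt{6} + \left(2 + \sqrt{-3}\right) = 7 i \sqrt{6} + \left(2 + i \sqrt{3}\right) = 2 + i \sqrt{3} + 7 i \sqrt{6}$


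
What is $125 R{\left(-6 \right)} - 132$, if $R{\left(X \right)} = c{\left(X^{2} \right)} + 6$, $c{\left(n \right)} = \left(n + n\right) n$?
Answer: $324618$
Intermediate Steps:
$c{\left(n \right)} = 2 n^{2}$ ($c{\left(n \right)} = 2 n n = 2 n^{2}$)
$R{\left(X \right)} = 6 + 2 X^{4}$ ($R{\left(X \right)} = 2 \left(X^{2}\right)^{2} + 6 = 2 X^{4} + 6 = 6 + 2 X^{4}$)
$125 R{\left(-6 \right)} - 132 = 125 \left(6 + 2 \left(-6\right)^{4}\right) - 132 = 125 \left(6 + 2 \cdot 1296\right) - 132 = 125 \left(6 + 2592\right) - 132 = 125 \cdot 2598 - 132 = 324750 - 132 = 324618$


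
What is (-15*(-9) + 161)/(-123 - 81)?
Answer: -74/51 ≈ -1.4510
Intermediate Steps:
(-15*(-9) + 161)/(-123 - 81) = (135 + 161)/(-204) = 296*(-1/204) = -74/51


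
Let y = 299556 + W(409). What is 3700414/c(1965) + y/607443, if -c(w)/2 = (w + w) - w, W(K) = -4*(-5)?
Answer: -374435541287/397875165 ≈ -941.09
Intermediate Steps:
W(K) = 20
c(w) = -2*w (c(w) = -2*((w + w) - w) = -2*(2*w - w) = -2*w)
y = 299576 (y = 299556 + 20 = 299576)
3700414/c(1965) + y/607443 = 3700414/((-2*1965)) + 299576/607443 = 3700414/(-3930) + 299576*(1/607443) = 3700414*(-1/3930) + 299576/607443 = -1850207/1965 + 299576/607443 = -374435541287/397875165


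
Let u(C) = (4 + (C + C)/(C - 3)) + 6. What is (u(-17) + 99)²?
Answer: 1225449/100 ≈ 12254.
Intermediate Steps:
u(C) = 10 + 2*C/(-3 + C) (u(C) = (4 + (2*C)/(-3 + C)) + 6 = (4 + 2*C/(-3 + C)) + 6 = 10 + 2*C/(-3 + C))
(u(-17) + 99)² = (6*(-5 + 2*(-17))/(-3 - 17) + 99)² = (6*(-5 - 34)/(-20) + 99)² = (6*(-1/20)*(-39) + 99)² = (117/10 + 99)² = (1107/10)² = 1225449/100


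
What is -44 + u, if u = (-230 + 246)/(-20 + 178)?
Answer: -3468/79 ≈ -43.899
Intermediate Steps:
u = 8/79 (u = 16/158 = 16*(1/158) = 8/79 ≈ 0.10127)
-44 + u = -44 + 8/79 = -3468/79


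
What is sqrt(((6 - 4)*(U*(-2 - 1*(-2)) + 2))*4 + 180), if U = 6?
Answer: 14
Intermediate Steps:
sqrt(((6 - 4)*(U*(-2 - 1*(-2)) + 2))*4 + 180) = sqrt(((6 - 4)*(6*(-2 - 1*(-2)) + 2))*4 + 180) = sqrt((2*(6*(-2 + 2) + 2))*4 + 180) = sqrt((2*(6*0 + 2))*4 + 180) = sqrt((2*(0 + 2))*4 + 180) = sqrt((2*2)*4 + 180) = sqrt(4*4 + 180) = sqrt(16 + 180) = sqrt(196) = 14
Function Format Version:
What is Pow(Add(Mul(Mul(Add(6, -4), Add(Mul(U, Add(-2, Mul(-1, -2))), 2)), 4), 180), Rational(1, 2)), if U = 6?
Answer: 14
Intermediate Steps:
Pow(Add(Mul(Mul(Add(6, -4), Add(Mul(U, Add(-2, Mul(-1, -2))), 2)), 4), 180), Rational(1, 2)) = Pow(Add(Mul(Mul(Add(6, -4), Add(Mul(6, Add(-2, Mul(-1, -2))), 2)), 4), 180), Rational(1, 2)) = Pow(Add(Mul(Mul(2, Add(Mul(6, Add(-2, 2)), 2)), 4), 180), Rational(1, 2)) = Pow(Add(Mul(Mul(2, Add(Mul(6, 0), 2)), 4), 180), Rational(1, 2)) = Pow(Add(Mul(Mul(2, Add(0, 2)), 4), 180), Rational(1, 2)) = Pow(Add(Mul(Mul(2, 2), 4), 180), Rational(1, 2)) = Pow(Add(Mul(4, 4), 180), Rational(1, 2)) = Pow(Add(16, 180), Rational(1, 2)) = Pow(196, Rational(1, 2)) = 14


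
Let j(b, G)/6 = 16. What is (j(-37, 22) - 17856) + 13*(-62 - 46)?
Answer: -19164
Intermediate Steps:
j(b, G) = 96 (j(b, G) = 6*16 = 96)
(j(-37, 22) - 17856) + 13*(-62 - 46) = (96 - 17856) + 13*(-62 - 46) = -17760 + 13*(-108) = -17760 - 1404 = -19164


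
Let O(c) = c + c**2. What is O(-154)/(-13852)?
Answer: -11781/6926 ≈ -1.7010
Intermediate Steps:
O(-154)/(-13852) = -154*(1 - 154)/(-13852) = -154*(-153)*(-1/13852) = 23562*(-1/13852) = -11781/6926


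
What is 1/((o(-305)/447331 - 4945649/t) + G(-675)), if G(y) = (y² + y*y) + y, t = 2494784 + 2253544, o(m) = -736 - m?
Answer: 2124074312568/1934126752777964413 ≈ 1.0982e-6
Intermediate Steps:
t = 4748328
G(y) = y + 2*y² (G(y) = (y² + y²) + y = 2*y² + y = y + 2*y²)
1/((o(-305)/447331 - 4945649/t) + G(-675)) = 1/(((-736 - 1*(-305))/447331 - 4945649/4748328) - 675*(1 + 2*(-675))) = 1/(((-736 + 305)*(1/447331) - 4945649*1/4748328) - 675*(1 - 1350)) = 1/((-431*1/447331 - 4945649/4748328) - 675*(-1349)) = 1/((-431/447331 - 4945649/4748328) + 910575) = 1/(-2214388642187/2124074312568 + 910575) = 1/(1934126752777964413/2124074312568) = 2124074312568/1934126752777964413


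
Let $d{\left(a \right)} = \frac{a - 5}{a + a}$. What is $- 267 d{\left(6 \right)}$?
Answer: $- \frac{89}{4} \approx -22.25$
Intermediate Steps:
$d{\left(a \right)} = \frac{-5 + a}{2 a}$
$- 267 d{\left(6 \right)} = - 267 \frac{-5 + 6}{2 \cdot 6} = - 267 \cdot \frac{1}{2} \cdot \frac{1}{6} \cdot 1 = \left(-267\right) \frac{1}{12} = - \frac{89}{4}$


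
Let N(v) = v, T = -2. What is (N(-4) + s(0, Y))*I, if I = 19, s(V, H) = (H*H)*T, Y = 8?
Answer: -2508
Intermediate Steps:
s(V, H) = -2*H² (s(V, H) = (H*H)*(-2) = H²*(-2) = -2*H²)
(N(-4) + s(0, Y))*I = (-4 - 2*8²)*19 = (-4 - 2*64)*19 = (-4 - 128)*19 = -132*19 = -2508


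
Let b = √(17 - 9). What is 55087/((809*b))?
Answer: 55087*√2/3236 ≈ 24.074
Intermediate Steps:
b = 2*√2 (b = √8 = 2*√2 ≈ 2.8284)
55087/((809*b)) = 55087/((809*(2*√2))) = 55087/((1618*√2)) = 55087*(√2/3236) = 55087*√2/3236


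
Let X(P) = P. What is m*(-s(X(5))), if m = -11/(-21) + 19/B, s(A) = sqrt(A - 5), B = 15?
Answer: 0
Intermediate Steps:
s(A) = sqrt(-5 + A)
m = 188/105 (m = -11/(-21) + 19/15 = -11*(-1/21) + 19*(1/15) = 11/21 + 19/15 = 188/105 ≈ 1.7905)
m*(-s(X(5))) = 188*(-sqrt(-5 + 5))/105 = 188*(-sqrt(0))/105 = 188*(-1*0)/105 = (188/105)*0 = 0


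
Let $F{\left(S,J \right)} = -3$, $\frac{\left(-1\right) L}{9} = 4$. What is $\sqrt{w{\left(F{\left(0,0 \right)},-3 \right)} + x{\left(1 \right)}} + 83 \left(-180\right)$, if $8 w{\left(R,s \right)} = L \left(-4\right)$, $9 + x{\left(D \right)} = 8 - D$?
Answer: $-14936$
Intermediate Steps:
$x{\left(D \right)} = -1 - D$ ($x{\left(D \right)} = -9 - \left(-8 + D\right) = -1 - D$)
$L = -36$ ($L = \left(-9\right) 4 = -36$)
$w{\left(R,s \right)} = 18$ ($w{\left(R,s \right)} = \frac{\left(-36\right) \left(-4\right)}{8} = \frac{1}{8} \cdot 144 = 18$)
$\sqrt{w{\left(F{\left(0,0 \right)},-3 \right)} + x{\left(1 \right)}} + 83 \left(-180\right) = \sqrt{18 - 2} + 83 \left(-180\right) = \sqrt{18 - 2} - 14940 = \sqrt{16} - 14940 = 4 - 14940 = -14936$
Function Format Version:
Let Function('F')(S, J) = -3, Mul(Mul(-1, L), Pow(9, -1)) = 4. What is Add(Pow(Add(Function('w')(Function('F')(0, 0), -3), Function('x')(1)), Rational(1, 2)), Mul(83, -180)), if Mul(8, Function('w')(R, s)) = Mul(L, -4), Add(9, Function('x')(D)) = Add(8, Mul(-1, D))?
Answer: -14936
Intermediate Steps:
Function('x')(D) = Add(-1, Mul(-1, D)) (Function('x')(D) = Add(-9, Add(8, Mul(-1, D))) = Add(-1, Mul(-1, D)))
L = -36 (L = Mul(-9, 4) = -36)
Function('w')(R, s) = 18 (Function('w')(R, s) = Mul(Rational(1, 8), Mul(-36, -4)) = Mul(Rational(1, 8), 144) = 18)
Add(Pow(Add(Function('w')(Function('F')(0, 0), -3), Function('x')(1)), Rational(1, 2)), Mul(83, -180)) = Add(Pow(Add(18, Add(-1, Mul(-1, 1))), Rational(1, 2)), Mul(83, -180)) = Add(Pow(Add(18, Add(-1, -1)), Rational(1, 2)), -14940) = Add(Pow(Add(18, -2), Rational(1, 2)), -14940) = Add(Pow(16, Rational(1, 2)), -14940) = Add(4, -14940) = -14936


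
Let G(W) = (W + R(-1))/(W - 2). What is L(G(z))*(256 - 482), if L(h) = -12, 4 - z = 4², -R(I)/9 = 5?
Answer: 2712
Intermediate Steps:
R(I) = -45 (R(I) = -9*5 = -45)
z = -12 (z = 4 - 1*4² = 4 - 1*16 = 4 - 16 = -12)
G(W) = (-45 + W)/(-2 + W) (G(W) = (W - 45)/(W - 2) = (-45 + W)/(-2 + W))
L(G(z))*(256 - 482) = -12*(256 - 482) = -12*(-226) = 2712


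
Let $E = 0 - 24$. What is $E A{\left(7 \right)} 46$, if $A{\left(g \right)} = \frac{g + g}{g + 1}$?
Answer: $-1932$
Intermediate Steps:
$E = -24$ ($E = 0 - 24 = -24$)
$A{\left(g \right)} = \frac{2 g}{1 + g}$
$E A{\left(7 \right)} 46 = - 24 \cdot 2 \cdot 7 \frac{1}{1 + 7} \cdot 46 = - 24 \cdot 2 \cdot 7 \cdot \frac{1}{8} \cdot 46 = \left(-24\right) \frac{7}{4} \cdot 46 = \left(-42\right) 46 = -1932$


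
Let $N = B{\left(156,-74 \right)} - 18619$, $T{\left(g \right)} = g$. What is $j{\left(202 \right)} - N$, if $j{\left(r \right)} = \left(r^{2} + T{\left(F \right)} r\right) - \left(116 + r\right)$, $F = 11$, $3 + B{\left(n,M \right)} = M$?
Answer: $61404$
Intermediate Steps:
$B{\left(n,M \right)} = -3 + M$
$j{\left(r \right)} = -116 + r^{2} + 10 r$ ($j{\left(r \right)} = \left(r^{2} + 11 r\right) - \left(116 + r\right) = -116 + r^{2} + 10 r$)
$N = -18696$ ($N = \left(-3 - 74\right) - 18619 = -77 - 18619 = -18696$)
$j{\left(202 \right)} - N = \left(-116 + 202^{2} + 10 \cdot 202\right) - -18696 = \left(-116 + 40804 + 2020\right) + 18696 = 42708 + 18696 = 61404$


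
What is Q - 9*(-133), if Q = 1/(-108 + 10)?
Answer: 117305/98 ≈ 1197.0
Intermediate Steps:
Q = -1/98 (Q = 1/(-98) = -1/98 ≈ -0.010204)
Q - 9*(-133) = -1/98 - 9*(-133) = -1/98 + 1197 = 117305/98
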